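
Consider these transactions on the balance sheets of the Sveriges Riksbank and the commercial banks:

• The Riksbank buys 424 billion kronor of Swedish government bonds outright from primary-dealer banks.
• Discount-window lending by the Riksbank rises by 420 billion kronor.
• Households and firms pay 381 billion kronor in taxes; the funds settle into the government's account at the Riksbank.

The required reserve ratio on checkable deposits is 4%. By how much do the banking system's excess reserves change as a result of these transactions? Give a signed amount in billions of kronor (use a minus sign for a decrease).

OMO purchase (from banks) 424 billion kronor: reserves +424B, deposits 0.
Discount-window loan 420 billion kronor: reserves +420B, deposits 0.
Government account inflow 381 billion kronor: reserves −381B, deposits −381B.
Totals: Δreserves = +463B, Δdeposits = −381B.
Δrequired reserves = 4% × −381B = −15.24B.
Δexcess reserves = Δreserves − Δrequired = +463B − (−15.24B) = +478.24 billion.

+478.24 billion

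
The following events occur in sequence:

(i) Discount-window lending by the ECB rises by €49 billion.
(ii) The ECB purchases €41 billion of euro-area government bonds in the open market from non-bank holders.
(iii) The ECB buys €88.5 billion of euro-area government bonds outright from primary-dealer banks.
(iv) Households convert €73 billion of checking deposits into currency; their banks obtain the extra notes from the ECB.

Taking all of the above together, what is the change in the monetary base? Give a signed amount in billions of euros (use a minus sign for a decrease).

+€178.5 billion

Discount-window loan €49 billion: ECB balance sheet expands → +€49B.
Asset purchase (from non-banks) €41 billion: ECB balance sheet expands → +€41B.
OMO purchase (from banks) €88.5 billion: ECB balance sheet expands → +€88.5B.
Currency withdrawal €73 billion: just a shift between currency and reserves — both are base money → 0.
Net: 49 + 41 + 88.5 + 0 = +€178.5 billion.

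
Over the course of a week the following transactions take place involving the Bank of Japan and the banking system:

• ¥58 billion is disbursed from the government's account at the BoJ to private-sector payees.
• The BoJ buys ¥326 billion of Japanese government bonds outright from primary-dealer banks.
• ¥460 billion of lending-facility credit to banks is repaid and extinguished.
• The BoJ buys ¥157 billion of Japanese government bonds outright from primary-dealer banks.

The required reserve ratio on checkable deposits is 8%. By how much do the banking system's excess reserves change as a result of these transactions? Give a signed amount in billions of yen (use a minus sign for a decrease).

+¥76.36 billion

Government spending ¥58 billion: reserves +¥58B, deposits +¥58B.
OMO purchase (from banks) ¥326 billion: reserves +¥326B, deposits 0.
Discount-window repayment ¥460 billion: reserves −¥460B, deposits 0.
OMO purchase (from banks) ¥157 billion: reserves +¥157B, deposits 0.
Totals: Δreserves = +¥81B, Δdeposits = +¥58B.
Δrequired reserves = 8% × +¥58B = +¥4.64B.
Δexcess reserves = Δreserves − Δrequired = +¥81B − (+¥4.64B) = +¥76.36 billion.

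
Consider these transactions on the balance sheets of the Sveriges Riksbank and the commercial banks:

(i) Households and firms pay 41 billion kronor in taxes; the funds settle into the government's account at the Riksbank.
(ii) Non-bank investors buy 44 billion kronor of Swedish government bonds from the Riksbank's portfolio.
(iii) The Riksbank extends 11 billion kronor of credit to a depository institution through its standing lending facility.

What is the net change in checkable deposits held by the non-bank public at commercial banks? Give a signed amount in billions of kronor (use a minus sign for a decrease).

-85 billion

Riksbank balance sheet:
  Assets:      Securities −44B, Loans to banks +11B
  Liabilities: Bank reserves −74B, Government deposits +41B
Commercial banking system:
  Assets:      Reserves at CB −74B
  Liabilities: Checkable deposits −85B, Borrowings from CB +11B
So the change in checkable deposits held by the non-bank public at commercial banks is -85 billion.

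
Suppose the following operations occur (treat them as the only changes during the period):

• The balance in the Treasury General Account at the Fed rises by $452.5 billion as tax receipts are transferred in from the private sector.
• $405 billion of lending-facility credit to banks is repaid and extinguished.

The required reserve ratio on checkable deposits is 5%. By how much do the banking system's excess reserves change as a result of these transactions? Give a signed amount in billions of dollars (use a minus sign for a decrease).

-$834.875 billion

Government account inflow $452.5 billion: reserves −$452.5B, deposits −$452.5B.
Discount-window repayment $405 billion: reserves −$405B, deposits 0.
Totals: Δreserves = −$857.5B, Δdeposits = −$452.5B.
Δrequired reserves = 5% × −$452.5B = −$22.625B.
Δexcess reserves = Δreserves − Δrequired = −$857.5B − (−$22.625B) = -$834.875 billion.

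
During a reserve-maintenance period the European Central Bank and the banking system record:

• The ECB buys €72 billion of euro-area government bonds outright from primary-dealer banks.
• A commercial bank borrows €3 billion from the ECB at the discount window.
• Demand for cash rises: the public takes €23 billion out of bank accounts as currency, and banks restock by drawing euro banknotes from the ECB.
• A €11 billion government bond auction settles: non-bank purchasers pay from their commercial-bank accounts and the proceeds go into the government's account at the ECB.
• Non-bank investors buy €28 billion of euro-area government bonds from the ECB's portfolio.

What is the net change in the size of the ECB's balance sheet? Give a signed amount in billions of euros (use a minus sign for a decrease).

ECB balance sheet:
  Assets:      Securities +€44B, Loans to banks +€3B
  Liabilities: Bank reserves +€13B, Currency in circulation +€23B, Government deposits +€11B
Change in total ECB assets = +€47 billion.

+€47 billion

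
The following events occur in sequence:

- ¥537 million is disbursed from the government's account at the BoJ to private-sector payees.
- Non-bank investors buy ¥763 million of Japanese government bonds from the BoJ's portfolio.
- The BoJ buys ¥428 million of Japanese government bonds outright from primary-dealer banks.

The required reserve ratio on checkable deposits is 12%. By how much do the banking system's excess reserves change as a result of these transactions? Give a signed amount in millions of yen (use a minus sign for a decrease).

Government spending ¥537 million: reserves +¥537M, deposits +¥537M.
Asset sale (to non-banks) ¥763 million: reserves −¥763M, deposits −¥763M.
OMO purchase (from banks) ¥428 million: reserves +¥428M, deposits 0.
Totals: Δreserves = +¥202M, Δdeposits = −¥226M.
Δrequired reserves = 12% × −¥226M = −¥27.12M.
Δexcess reserves = Δreserves − Δrequired = +¥202M − (−¥27.12M) = +¥229.12 million.

+¥229.12 million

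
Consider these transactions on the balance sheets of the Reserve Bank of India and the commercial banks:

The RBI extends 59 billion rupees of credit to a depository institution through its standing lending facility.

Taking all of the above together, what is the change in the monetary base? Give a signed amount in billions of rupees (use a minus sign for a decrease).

+59 billion

Discount-window loan 59 billion rupees: RBI balance sheet expands → +59B.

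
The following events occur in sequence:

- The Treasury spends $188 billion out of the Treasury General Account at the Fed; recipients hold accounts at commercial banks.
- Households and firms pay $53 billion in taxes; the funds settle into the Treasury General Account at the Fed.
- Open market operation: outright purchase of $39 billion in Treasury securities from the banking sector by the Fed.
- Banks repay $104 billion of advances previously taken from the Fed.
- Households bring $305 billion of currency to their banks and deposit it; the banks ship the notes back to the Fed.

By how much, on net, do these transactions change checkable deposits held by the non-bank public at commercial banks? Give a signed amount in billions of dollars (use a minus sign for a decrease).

Fed balance sheet:
  Assets:      Securities +$39B, Loans to banks −$104B
  Liabilities: Bank reserves +$375B, Currency in circulation −$305B, Government deposits −$135B
Commercial banking system:
  Assets:      Reserves at CB +$375B, Securities −$39B
  Liabilities: Checkable deposits +$440B, Borrowings from CB −$104B
So the change in checkable deposits held by the non-bank public at commercial banks is +$440 billion.

+$440 billion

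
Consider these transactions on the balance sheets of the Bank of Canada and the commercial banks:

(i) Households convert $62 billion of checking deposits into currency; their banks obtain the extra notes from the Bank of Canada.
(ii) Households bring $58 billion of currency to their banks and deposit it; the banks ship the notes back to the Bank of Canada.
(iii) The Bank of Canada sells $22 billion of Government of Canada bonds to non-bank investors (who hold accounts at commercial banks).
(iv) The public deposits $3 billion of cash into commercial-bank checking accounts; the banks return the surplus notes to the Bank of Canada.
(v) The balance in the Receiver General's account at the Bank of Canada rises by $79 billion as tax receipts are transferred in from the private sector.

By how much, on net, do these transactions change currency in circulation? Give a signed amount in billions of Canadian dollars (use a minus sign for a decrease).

Currency withdrawal $62 billion: notes leave the central bank → +$62B.
Currency deposit $58 billion: notes return to the central bank → −$58B.
Asset sale (to non-banks) $22 billion: no currency enters or leaves circulation → 0.
Currency deposit $3 billion: notes return to the central bank → −$3B.
Government account inflow $79 billion: no currency enters or leaves circulation → 0.
Net: 62 − 58 + 0 − 3 + 0 = +$1 billion.

+$1 billion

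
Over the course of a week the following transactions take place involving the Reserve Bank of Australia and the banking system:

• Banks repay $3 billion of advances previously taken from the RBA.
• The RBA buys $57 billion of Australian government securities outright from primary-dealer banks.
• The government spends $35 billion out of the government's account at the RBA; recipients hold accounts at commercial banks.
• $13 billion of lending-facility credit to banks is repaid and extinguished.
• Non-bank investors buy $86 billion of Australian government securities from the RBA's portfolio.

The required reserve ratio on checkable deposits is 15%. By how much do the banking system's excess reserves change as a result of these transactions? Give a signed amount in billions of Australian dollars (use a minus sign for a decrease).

-$2.35 billion

Discount-window repayment $3 billion: reserves −$3B, deposits 0.
OMO purchase (from banks) $57 billion: reserves +$57B, deposits 0.
Government spending $35 billion: reserves +$35B, deposits +$35B.
Discount-window repayment $13 billion: reserves −$13B, deposits 0.
Asset sale (to non-banks) $86 billion: reserves −$86B, deposits −$86B.
Totals: Δreserves = −$10B, Δdeposits = −$51B.
Δrequired reserves = 15% × −$51B = −$7.65B.
Δexcess reserves = Δreserves − Δrequired = −$10B − (−$7.65B) = -$2.35 billion.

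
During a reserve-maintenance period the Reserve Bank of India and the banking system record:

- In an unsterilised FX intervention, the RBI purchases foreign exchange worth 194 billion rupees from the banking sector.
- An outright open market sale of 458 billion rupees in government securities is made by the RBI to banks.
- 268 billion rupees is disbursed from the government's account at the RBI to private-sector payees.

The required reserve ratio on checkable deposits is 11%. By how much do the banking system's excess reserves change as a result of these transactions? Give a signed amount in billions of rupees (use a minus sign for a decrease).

FX purchase 194 billion rupees: reserves +194B, deposits 0.
OMO sale (to banks) 458 billion rupees: reserves −458B, deposits 0.
Government spending 268 billion rupees: reserves +268B, deposits +268B.
Totals: Δreserves = +4B, Δdeposits = +268B.
Δrequired reserves = 11% × +268B = +29.48B.
Δexcess reserves = Δreserves − Δrequired = +4B − (+29.48B) = -25.48 billion.

-25.48 billion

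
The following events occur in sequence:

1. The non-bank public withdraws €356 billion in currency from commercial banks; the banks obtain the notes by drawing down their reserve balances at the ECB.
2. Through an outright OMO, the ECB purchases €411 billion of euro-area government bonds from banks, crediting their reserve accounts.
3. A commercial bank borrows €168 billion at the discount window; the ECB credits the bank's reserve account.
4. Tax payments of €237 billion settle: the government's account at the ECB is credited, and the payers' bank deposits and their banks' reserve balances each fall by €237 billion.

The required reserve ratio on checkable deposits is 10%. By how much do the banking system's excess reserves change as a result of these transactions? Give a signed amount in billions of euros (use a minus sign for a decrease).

+€45.3 billion

Currency withdrawal €356 billion: reserves −€356B, deposits −€356B.
OMO purchase (from banks) €411 billion: reserves +€411B, deposits 0.
Discount-window loan €168 billion: reserves +€168B, deposits 0.
Government account inflow €237 billion: reserves −€237B, deposits −€237B.
Totals: Δreserves = −€14B, Δdeposits = −€593B.
Δrequired reserves = 10% × −€593B = −€59.3B.
Δexcess reserves = Δreserves − Δrequired = −€14B − (−€59.3B) = +€45.3 billion.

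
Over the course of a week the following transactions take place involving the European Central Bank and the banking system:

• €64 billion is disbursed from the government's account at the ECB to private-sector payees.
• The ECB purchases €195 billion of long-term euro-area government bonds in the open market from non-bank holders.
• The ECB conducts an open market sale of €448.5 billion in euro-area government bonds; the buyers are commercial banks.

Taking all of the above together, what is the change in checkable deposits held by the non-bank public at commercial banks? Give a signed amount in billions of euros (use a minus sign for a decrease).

ECB balance sheet:
  Assets:      Securities −€253.5B
  Liabilities: Bank reserves −€189.5B, Government deposits −€64B
Commercial banking system:
  Assets:      Reserves at CB −€189.5B, Securities +€448.5B
  Liabilities: Checkable deposits +€259B
So the change in checkable deposits held by the non-bank public at commercial banks is +€259 billion.

+€259 billion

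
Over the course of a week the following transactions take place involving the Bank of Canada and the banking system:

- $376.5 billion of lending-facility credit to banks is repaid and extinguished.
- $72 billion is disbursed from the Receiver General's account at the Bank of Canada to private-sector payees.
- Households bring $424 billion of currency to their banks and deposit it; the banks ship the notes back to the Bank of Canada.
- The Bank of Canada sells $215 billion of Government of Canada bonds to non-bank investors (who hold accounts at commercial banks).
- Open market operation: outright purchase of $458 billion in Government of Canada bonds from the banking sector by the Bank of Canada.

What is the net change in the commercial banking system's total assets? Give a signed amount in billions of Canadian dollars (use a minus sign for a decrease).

-$95.5 billion

Bank of Canada balance sheet:
  Assets:      Securities +$243B, Loans to banks −$376.5B
  Liabilities: Bank reserves +$362.5B, Currency in circulation −$424B, Government deposits −$72B
Commercial banking system:
  Assets:      Reserves at CB +$362.5B, Securities −$458B
  Liabilities: Checkable deposits +$281B, Borrowings from CB −$376.5B
Change in total bank assets = -$95.5 billion.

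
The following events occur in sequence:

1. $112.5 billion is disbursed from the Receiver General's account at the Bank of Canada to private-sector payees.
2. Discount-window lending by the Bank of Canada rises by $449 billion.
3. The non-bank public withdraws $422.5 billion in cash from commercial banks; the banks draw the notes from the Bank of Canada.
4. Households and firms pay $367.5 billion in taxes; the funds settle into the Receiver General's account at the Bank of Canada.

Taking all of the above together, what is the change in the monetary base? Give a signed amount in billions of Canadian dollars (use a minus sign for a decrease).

Bank of Canada balance sheet:
  Assets:      Loans to banks +$449B
  Liabilities: Bank reserves −$228.5B, Currency in circulation +$422.5B, Government deposits +$255B
Monetary base = currency + reserves: +$422.5B + (−$228.5B) = +$194 billion.

+$194 billion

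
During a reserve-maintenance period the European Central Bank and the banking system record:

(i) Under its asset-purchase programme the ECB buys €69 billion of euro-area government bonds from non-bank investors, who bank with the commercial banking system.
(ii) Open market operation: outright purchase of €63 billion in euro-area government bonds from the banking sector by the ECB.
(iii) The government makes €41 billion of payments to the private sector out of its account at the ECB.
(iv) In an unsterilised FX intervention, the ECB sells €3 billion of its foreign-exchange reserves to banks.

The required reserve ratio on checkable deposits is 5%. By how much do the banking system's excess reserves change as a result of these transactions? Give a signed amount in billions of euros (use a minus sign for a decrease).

+€164.5 billion

Asset purchase (from non-banks) €69 billion: reserves +€69B, deposits +€69B.
OMO purchase (from banks) €63 billion: reserves +€63B, deposits 0.
Government spending €41 billion: reserves +€41B, deposits +€41B.
FX sale €3 billion: reserves −€3B, deposits 0.
Totals: Δreserves = +€170B, Δdeposits = +€110B.
Δrequired reserves = 5% × +€110B = +€5.5B.
Δexcess reserves = Δreserves − Δrequired = +€170B − (+€5.5B) = +€164.5 billion.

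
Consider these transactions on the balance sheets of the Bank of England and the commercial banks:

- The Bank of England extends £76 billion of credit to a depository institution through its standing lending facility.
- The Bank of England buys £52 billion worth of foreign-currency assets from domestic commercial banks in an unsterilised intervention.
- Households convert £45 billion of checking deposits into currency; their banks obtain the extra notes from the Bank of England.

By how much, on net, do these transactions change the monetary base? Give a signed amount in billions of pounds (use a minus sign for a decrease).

+£128 billion

Discount-window loan £76 billion: Bank of England balance sheet expands → +£76B.
FX purchase £52 billion: Bank of England balance sheet expands → +£52B.
Currency withdrawal £45 billion: just a shift between currency and reserves — both are base money → 0.
Net: 76 + 52 + 0 = +£128 billion.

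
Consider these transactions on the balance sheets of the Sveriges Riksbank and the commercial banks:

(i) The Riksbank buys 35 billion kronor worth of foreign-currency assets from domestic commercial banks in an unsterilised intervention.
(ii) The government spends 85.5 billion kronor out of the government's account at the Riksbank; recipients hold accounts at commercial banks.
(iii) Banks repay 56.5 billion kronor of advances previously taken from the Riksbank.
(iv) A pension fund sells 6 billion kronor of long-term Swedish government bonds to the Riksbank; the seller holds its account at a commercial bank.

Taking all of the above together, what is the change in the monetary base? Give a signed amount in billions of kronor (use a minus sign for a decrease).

Riksbank balance sheet:
  Assets:      Securities +6B, Loans to banks −56.5B, Foreign assets +35B
  Liabilities: Bank reserves +70B, Government deposits −85.5B
Commercial banking system:
  Assets:      Reserves at CB +70B, Foreign assets −35B
  Liabilities: Checkable deposits +91.5B, Borrowings from CB −56.5B
Monetary base = currency + reserves: 0 + (+70B) = +70 billion.

+70 billion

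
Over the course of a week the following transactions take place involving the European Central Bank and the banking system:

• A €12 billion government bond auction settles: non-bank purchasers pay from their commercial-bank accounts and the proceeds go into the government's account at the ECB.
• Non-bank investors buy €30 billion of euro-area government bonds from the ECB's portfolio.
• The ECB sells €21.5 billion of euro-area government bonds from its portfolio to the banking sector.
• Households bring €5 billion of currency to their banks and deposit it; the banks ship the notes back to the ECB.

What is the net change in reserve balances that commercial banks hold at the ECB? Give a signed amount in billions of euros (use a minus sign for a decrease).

Government account inflow €12 billion: funds move from bank reserves into the government account → −€12B.
Asset sale (to non-banks) €30 billion: the non-bank buyers' banks settle from reserves → −€30B.
OMO sale (to banks) €21.5 billion: the buying banks pay out of their reserve balances → −€21.5B.
Currency deposit €5 billion: returned notes are swapped for reserve credit → +€5B.
Net: −12 − 30 − 21.5 + 5 = -€58.5 billion.

-€58.5 billion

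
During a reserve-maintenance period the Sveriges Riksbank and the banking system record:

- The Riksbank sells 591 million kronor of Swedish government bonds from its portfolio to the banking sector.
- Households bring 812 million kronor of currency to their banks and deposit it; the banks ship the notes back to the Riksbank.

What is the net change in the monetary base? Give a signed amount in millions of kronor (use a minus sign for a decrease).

OMO sale (to banks) 591 million kronor: Riksbank balance sheet contracts → −591M.
Currency deposit 812 million kronor: just a shift between currency and reserves — both are base money → 0.
Net: −591 + 0 = -591 million.

-591 million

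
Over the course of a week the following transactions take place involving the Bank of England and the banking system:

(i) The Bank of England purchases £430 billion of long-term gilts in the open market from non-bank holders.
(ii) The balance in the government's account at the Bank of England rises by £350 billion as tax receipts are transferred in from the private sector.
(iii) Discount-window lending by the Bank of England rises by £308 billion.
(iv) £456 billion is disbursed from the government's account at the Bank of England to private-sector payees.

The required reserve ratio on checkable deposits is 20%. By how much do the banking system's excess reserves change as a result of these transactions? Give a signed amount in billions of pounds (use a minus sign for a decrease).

Asset purchase (from non-banks) £430 billion: reserves +£430B, deposits +£430B.
Government account inflow £350 billion: reserves −£350B, deposits −£350B.
Discount-window loan £308 billion: reserves +£308B, deposits 0.
Government spending £456 billion: reserves +£456B, deposits +£456B.
Totals: Δreserves = +£844B, Δdeposits = +£536B.
Δrequired reserves = 20% × +£536B = +£107.2B.
Δexcess reserves = Δreserves − Δrequired = +£844B − (+£107.2B) = +£736.8 billion.

+£736.8 billion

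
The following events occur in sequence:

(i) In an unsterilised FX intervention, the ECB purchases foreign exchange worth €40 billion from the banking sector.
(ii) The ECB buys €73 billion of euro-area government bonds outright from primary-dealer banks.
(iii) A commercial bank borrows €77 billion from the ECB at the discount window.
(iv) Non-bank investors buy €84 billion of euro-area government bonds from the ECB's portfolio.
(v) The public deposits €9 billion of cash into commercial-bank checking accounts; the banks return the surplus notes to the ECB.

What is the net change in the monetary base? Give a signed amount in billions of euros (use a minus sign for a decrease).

+€106 billion

ECB balance sheet:
  Assets:      Securities −€11B, Loans to banks +€77B, Foreign assets +€40B
  Liabilities: Bank reserves +€115B, Currency in circulation −€9B
Commercial banking system:
  Assets:      Reserves at CB +€115B, Securities −€73B, Foreign assets −€40B
  Liabilities: Checkable deposits −€75B, Borrowings from CB +€77B
Monetary base = currency + reserves: −€9B + (+€115B) = +€106 billion.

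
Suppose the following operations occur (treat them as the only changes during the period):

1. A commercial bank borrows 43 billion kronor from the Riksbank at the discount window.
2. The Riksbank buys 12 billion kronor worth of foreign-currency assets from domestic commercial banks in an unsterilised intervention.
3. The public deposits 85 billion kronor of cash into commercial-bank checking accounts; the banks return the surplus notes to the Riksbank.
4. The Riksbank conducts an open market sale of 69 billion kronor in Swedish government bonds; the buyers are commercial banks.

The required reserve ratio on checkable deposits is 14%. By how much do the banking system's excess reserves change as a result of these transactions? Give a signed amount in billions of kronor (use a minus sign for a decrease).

+59.1 billion

Discount-window loan 43 billion kronor: reserves +43B, deposits 0.
FX purchase 12 billion kronor: reserves +12B, deposits 0.
Currency deposit 85 billion kronor: reserves +85B, deposits +85B.
OMO sale (to banks) 69 billion kronor: reserves −69B, deposits 0.
Totals: Δreserves = +71B, Δdeposits = +85B.
Δrequired reserves = 14% × +85B = +11.9B.
Δexcess reserves = Δreserves − Δrequired = +71B − (+11.9B) = +59.1 billion.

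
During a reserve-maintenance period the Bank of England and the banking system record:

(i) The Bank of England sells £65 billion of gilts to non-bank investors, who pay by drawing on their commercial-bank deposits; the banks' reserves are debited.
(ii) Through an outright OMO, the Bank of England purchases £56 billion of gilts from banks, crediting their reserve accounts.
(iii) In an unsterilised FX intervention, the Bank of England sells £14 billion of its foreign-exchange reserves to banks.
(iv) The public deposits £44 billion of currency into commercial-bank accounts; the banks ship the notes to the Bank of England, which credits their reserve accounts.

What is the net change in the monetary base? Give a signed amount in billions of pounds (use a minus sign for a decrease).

Bank of England balance sheet:
  Assets:      Securities −£9B, Foreign assets −£14B
  Liabilities: Bank reserves +£21B, Currency in circulation −£44B
Monetary base = currency + reserves: −£44B + (+£21B) = -£23 billion.

-£23 billion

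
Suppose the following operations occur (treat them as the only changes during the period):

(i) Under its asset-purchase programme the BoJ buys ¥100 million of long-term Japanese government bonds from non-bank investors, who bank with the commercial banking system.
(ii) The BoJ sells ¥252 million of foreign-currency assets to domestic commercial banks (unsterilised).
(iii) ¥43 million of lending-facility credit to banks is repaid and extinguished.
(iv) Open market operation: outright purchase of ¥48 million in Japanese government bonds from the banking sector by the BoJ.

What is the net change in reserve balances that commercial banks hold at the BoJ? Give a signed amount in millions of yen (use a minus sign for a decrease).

Asset purchase (from non-banks) ¥100 million: the BoJ pays by crediting reserve accounts → +¥100M.
FX sale ¥252 million: the buying banks pay out of their reserve balances → −¥252M.
Discount-window repayment ¥43 million: repayment is debited from reserves → −¥43M.
OMO purchase (from banks) ¥48 million: the BoJ pays by crediting reserve accounts → +¥48M.
Net: 100 − 252 − 43 + 48 = -¥147 million.

-¥147 million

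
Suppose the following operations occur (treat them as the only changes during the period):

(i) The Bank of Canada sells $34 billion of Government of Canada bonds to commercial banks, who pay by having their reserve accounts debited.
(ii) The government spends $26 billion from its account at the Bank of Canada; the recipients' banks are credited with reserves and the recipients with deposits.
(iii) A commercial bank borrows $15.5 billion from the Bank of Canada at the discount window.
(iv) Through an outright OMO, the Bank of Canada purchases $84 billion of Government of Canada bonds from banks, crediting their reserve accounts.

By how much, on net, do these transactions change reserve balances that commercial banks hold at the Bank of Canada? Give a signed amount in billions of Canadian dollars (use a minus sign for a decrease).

+$91.5 billion

OMO sale (to banks) $34 billion: the buying banks pay out of their reserve balances → −$34B.
Government spending $26 billion: government payments flow into bank reserve accounts → +$26B.
Discount-window loan $15.5 billion: the loan is credited to the bank's reserve account → +$15.5B.
OMO purchase (from banks) $84 billion: the Bank of Canada pays by crediting reserve accounts → +$84B.
Net: −34 + 26 + 15.5 + 84 = +$91.5 billion.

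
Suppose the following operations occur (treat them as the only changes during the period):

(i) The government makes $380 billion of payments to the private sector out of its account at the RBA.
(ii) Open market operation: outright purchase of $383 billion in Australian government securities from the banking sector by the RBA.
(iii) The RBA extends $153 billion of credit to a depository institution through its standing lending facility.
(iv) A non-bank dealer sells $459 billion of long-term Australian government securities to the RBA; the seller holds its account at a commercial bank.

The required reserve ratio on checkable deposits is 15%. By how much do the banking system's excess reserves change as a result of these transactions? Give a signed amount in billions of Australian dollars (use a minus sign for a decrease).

+$1249.15 billion

Government spending $380 billion: reserves +$380B, deposits +$380B.
OMO purchase (from banks) $383 billion: reserves +$383B, deposits 0.
Discount-window loan $153 billion: reserves +$153B, deposits 0.
Asset purchase (from non-banks) $459 billion: reserves +$459B, deposits +$459B.
Totals: Δreserves = +$1375B, Δdeposits = +$839B.
Δrequired reserves = 15% × +$839B = +$125.85B.
Δexcess reserves = Δreserves − Δrequired = +$1375B − (+$125.85B) = +$1249.15 billion.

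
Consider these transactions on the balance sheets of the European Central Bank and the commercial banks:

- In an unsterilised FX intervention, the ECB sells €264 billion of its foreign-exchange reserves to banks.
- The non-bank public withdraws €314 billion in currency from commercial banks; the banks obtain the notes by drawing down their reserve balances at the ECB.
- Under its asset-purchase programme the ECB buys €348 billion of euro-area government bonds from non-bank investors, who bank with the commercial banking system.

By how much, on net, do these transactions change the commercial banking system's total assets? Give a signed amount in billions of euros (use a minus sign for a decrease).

FX sale €264 billion: just an asset swap on bank balance sheets → 0.
Currency withdrawal €314 billion: bank balance sheets shrink → −€314B.
Asset purchase (from non-banks) €348 billion: bank balance sheets expand → +€348B.
Net: 0 − 314 + 348 = +€34 billion.

+€34 billion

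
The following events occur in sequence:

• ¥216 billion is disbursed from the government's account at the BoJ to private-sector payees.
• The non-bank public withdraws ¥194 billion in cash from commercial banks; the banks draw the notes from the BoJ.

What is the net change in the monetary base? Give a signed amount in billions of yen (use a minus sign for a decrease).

Government spending ¥216 billion: a non-base liability converts back to reserves → +¥216B.
Currency withdrawal ¥194 billion: just a shift between currency and reserves — both are base money → 0.
Net: 216 + 0 = +¥216 billion.

+¥216 billion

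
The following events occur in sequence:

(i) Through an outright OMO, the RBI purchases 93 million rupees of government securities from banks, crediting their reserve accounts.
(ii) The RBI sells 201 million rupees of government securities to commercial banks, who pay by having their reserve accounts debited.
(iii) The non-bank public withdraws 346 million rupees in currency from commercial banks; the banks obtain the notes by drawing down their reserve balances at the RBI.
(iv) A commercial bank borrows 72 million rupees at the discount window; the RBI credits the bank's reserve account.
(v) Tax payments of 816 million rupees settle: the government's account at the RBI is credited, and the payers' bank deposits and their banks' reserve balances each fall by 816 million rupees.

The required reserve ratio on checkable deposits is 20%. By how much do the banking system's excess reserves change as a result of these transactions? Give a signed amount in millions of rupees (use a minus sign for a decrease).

-965.6 million

OMO purchase (from banks) 93 million rupees: reserves +93M, deposits 0.
OMO sale (to banks) 201 million rupees: reserves −201M, deposits 0.
Currency withdrawal 346 million rupees: reserves −346M, deposits −346M.
Discount-window loan 72 million rupees: reserves +72M, deposits 0.
Government account inflow 816 million rupees: reserves −816M, deposits −816M.
Totals: Δreserves = −1198M, Δdeposits = −1162M.
Δrequired reserves = 20% × −1162M = −232.4M.
Δexcess reserves = Δreserves − Δrequired = −1198M − (−232.4M) = -965.6 million.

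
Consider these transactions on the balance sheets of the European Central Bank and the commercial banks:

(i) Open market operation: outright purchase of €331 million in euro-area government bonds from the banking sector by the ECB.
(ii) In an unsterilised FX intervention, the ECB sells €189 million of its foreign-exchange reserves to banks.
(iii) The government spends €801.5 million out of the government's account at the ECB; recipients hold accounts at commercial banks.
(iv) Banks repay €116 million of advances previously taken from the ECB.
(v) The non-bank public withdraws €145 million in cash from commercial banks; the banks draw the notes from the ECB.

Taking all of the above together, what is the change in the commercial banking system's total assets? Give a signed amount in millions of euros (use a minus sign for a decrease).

OMO purchase (from banks) €331 million: just an asset swap on bank balance sheets → 0.
FX sale €189 million: just an asset swap on bank balance sheets → 0.
Government spending €801.5 million: bank balance sheets expand → +€801.5M.
Discount-window repayment €116 million: bank balance sheets shrink → −€116M.
Currency withdrawal €145 million: bank balance sheets shrink → −€145M.
Net: 0 + 0 + 801.5 − 116 − 145 = +€540.5 million.

+€540.5 million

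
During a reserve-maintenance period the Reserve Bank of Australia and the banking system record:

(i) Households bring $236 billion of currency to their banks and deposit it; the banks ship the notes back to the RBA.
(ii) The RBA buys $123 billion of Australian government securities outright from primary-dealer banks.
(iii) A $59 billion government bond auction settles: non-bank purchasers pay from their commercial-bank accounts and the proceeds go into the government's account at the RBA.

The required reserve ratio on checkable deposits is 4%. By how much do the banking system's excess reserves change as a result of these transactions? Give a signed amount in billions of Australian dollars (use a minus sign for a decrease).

Currency deposit $236 billion: reserves +$236B, deposits +$236B.
OMO purchase (from banks) $123 billion: reserves +$123B, deposits 0.
Government account inflow $59 billion: reserves −$59B, deposits −$59B.
Totals: Δreserves = +$300B, Δdeposits = +$177B.
Δrequired reserves = 4% × +$177B = +$7.08B.
Δexcess reserves = Δreserves − Δrequired = +$300B − (+$7.08B) = +$292.92 billion.

+$292.92 billion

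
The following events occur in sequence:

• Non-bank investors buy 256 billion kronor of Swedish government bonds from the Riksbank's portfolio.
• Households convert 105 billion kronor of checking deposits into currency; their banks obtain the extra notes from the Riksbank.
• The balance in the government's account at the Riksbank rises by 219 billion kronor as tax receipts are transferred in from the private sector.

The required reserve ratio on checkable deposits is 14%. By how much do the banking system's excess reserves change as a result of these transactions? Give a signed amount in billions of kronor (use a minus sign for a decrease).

Asset sale (to non-banks) 256 billion kronor: reserves −256B, deposits −256B.
Currency withdrawal 105 billion kronor: reserves −105B, deposits −105B.
Government account inflow 219 billion kronor: reserves −219B, deposits −219B.
Totals: Δreserves = −580B, Δdeposits = −580B.
Δrequired reserves = 14% × −580B = −81.2B.
Δexcess reserves = Δreserves − Δrequired = −580B − (−81.2B) = -498.8 billion.

-498.8 billion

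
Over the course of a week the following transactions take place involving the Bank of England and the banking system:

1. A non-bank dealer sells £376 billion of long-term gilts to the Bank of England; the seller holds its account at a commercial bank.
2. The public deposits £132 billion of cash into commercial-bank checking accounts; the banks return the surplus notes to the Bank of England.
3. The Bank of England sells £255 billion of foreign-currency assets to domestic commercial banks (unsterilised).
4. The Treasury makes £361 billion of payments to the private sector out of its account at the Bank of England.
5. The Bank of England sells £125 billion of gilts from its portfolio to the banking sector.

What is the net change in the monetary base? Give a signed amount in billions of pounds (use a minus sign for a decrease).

Bank of England balance sheet:
  Assets:      Securities +£251B, Foreign assets −£255B
  Liabilities: Bank reserves +£489B, Currency in circulation −£132B, Government deposits −£361B
Monetary base = currency + reserves: −£132B + (+£489B) = +£357 billion.

+£357 billion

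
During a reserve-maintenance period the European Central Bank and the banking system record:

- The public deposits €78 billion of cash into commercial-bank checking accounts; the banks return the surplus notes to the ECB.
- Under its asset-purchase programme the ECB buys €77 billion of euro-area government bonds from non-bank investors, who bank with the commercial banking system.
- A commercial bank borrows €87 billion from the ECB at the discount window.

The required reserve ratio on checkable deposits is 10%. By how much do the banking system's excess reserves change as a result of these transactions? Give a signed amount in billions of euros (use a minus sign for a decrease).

Currency deposit €78 billion: reserves +€78B, deposits +€78B.
Asset purchase (from non-banks) €77 billion: reserves +€77B, deposits +€77B.
Discount-window loan €87 billion: reserves +€87B, deposits 0.
Totals: Δreserves = +€242B, Δdeposits = +€155B.
Δrequired reserves = 10% × +€155B = +€15.5B.
Δexcess reserves = Δreserves − Δrequired = +€242B − (+€15.5B) = +€226.5 billion.

+€226.5 billion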